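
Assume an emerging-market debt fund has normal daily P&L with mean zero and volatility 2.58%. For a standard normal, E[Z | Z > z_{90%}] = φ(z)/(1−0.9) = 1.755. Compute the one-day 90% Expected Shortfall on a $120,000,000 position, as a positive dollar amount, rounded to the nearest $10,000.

$5,430,000

ES = 2.58% × 1.755 = 4.528%.
On $120,000,000: 0.04528 × $120,000,000 = $5,433,600.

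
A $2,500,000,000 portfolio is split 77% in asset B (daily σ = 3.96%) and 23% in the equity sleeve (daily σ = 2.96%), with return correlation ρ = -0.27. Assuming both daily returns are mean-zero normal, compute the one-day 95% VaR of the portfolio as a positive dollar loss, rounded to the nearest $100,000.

σ_p² = 0.77²·3.96² + 0.23²·2.96² + 2·-0.27·0.77·0.23·3.96·2.96 = 8.6401 (%²).
σ_p = √8.6401 = 2.939%.
At 95%, z = 1.645.
VaR = 1.645 × 2.939% = 4.835%; on $2,500,000,000 that is $120,875,000.

$120,900,000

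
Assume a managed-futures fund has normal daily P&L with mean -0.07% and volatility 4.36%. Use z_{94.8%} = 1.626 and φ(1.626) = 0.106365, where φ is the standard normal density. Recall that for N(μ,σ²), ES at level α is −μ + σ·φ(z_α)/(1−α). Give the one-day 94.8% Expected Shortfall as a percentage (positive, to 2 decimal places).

Tail multiplier: φ(z)/(1−α) = 0.106365 / 0.052 = 2.045.
ES = −(-0.07%) + 4.36% × 2.045 = 8.986%.

8.99%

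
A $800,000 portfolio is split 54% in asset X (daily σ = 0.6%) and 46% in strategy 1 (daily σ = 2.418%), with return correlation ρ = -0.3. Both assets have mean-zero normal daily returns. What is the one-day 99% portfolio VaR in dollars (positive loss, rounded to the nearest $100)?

σ_p² = 0.54²·0.6² + 0.46²·2.418² + 2·-0.3·0.54·0.46·0.6·2.418 = 1.1259 (%²).
σ_p = √1.1259 = 1.061%.
At 99%, z = 2.326.
VaR = 2.326 × 1.061% = 2.468%; on $800,000 that is $19,744.

$19,700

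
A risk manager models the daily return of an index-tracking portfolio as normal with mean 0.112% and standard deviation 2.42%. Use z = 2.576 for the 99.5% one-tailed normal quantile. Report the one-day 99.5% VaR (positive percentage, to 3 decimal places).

6.122%

VaR = −μ + z·σ = −(0.112%) + 2.576 × 2.42% = 6.122%.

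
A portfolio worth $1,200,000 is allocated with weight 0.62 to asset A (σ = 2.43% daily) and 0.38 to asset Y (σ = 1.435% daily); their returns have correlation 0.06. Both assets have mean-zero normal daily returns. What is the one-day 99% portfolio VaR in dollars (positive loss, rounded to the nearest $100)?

$45,600

σ_p² = 0.62²·2.43² + 0.38²·1.435² + 2·0.06·0.62·0.38·2.43·1.435 = 2.6658 (%²).
σ_p = √2.6658 = 1.633%.
At 99%, z = 2.326.
VaR = 2.326 × 1.633% = 3.798%; on $1,200,000 that is $45,576.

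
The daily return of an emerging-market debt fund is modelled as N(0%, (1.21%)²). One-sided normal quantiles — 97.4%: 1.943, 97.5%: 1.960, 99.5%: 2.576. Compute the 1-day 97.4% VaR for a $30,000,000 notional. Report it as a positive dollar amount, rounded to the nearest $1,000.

VaR = z·σ = 1.943 × 1.21% = 2.351%.
On $30,000,000: 0.02351 × $30,000,000 = $705,300.

$705,000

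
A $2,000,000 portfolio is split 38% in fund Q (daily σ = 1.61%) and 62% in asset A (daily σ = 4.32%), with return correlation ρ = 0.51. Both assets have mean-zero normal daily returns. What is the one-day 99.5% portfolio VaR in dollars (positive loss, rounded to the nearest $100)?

σ_p² = 0.38²·1.61² + 0.62²·4.32² + 2·0.51·0.38·0.62·1.61·4.32 = 9.2195 (%²).
σ_p = √9.2195 = 3.036%.
At 99.5%, z = 2.576.
VaR = 2.576 × 3.036% = 7.821%; on $2,000,000 that is $156,420.

$156,400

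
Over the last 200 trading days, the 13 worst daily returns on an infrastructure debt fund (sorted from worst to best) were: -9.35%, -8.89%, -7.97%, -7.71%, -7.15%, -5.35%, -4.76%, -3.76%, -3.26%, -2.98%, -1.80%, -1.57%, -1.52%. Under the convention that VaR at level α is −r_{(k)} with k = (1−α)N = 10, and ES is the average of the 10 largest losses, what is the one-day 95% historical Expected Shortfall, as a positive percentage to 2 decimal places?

6.12%

The 10 worst returns sum to -61.18%.
ES = −(-61.18%) / 10 = 6.118% ≈ 6.12%.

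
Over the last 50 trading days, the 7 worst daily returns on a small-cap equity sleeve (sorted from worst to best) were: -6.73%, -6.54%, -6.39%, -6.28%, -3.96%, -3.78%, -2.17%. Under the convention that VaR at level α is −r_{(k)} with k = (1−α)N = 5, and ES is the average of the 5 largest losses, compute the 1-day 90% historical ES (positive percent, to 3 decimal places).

5.980%

The 5 worst returns sum to -29.90%.
ES = −(-29.90%) / 5 = 5.98% ≈ 5.980%.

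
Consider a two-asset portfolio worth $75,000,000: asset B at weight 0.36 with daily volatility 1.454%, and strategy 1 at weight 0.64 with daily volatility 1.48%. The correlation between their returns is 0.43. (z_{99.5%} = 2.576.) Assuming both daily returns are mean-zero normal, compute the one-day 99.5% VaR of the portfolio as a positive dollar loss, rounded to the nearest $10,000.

$2,440,000

σ_p² = 0.36²·1.454² + 0.64²·1.48² + 2·0.43·0.36·0.64·1.454·1.48 = 1.5976 (%²).
σ_p = √1.5976 = 1.264%.
VaR = 2.576 × 1.264% = 3.256%; on $75,000,000 that is $2,442,000.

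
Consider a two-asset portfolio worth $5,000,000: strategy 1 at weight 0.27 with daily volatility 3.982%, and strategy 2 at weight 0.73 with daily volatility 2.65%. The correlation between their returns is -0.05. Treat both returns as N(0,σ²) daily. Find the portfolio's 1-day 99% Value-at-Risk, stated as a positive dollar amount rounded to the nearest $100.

σ_p² = 0.27²·3.982² + 0.73²·2.65² + 2·-0.05·0.27·0.73·3.982·2.65 = 4.6902 (%²).
σ_p = √4.6902 = 2.166%.
At 99%, z = 2.326.
VaR = 2.326 × 2.166% = 5.038%; on $5,000,000 that is $251,900.

$251,900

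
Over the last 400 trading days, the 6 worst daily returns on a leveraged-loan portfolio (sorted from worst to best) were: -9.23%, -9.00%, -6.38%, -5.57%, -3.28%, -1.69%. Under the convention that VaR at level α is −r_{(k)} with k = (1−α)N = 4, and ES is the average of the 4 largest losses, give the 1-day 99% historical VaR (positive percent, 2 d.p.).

k = 4; the 4th lowest return is -5.57%, so VaR = 5.57%.

5.57%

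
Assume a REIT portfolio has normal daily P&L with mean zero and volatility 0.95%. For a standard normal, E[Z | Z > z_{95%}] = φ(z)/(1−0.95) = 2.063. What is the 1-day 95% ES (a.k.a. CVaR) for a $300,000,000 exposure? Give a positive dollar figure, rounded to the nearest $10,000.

$5,880,000

ES = 0.95% × 2.063 = 1.960%.
On $300,000,000: 0.01960 × $300,000,000 = $5,880,000.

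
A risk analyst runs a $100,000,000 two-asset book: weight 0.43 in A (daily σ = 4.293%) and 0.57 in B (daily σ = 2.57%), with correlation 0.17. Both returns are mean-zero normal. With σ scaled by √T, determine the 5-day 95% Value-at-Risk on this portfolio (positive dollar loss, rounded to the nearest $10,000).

σ_p = √(0.43²·4.293² + 0.57²·2.57² + 2·0.17·0.43·0.57·4.293·2.57) = 2.544%.
σ_{5d} = 2.544% × √5 = 5.689%.
z(95%) = 1.645.
VaR = 1.645 × 5.689% = 9.358%; on $100,000,000 that is $9,358,000.

$9,360,000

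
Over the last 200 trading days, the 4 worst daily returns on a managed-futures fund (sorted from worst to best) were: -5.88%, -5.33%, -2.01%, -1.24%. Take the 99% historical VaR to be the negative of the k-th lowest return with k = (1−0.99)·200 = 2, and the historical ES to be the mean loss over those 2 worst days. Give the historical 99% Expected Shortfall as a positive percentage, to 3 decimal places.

5.605%

The 2 worst returns sum to -11.21%.
ES = −(-11.21%) / 2 = 5.605%.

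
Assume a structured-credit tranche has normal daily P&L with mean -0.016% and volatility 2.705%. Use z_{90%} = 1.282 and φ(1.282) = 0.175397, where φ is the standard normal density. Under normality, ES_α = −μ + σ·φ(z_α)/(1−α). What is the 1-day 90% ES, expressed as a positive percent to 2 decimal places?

4.76%

Tail multiplier: φ(z)/(1−α) = 0.175397 / 0.1 = 1.754.
ES = −(-0.016%) + 2.705% × 1.754 = 4.761%.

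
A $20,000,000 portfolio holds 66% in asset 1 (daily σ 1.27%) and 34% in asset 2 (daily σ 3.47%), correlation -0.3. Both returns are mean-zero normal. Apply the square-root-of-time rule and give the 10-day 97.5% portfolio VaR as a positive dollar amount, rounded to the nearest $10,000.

$1,520,000

σ_p = √(0.66²·1.27² + 0.34²·3.47² + 2·-0.3·0.66·0.34·1.27·3.47) = 1.225%.
σ_{10d} = 1.225% × √10 = 3.874%.
z(97.5%) = 1.960.
VaR = 1.960 × 3.874% = 7.593%; on $20,000,000 that is $1,518,600.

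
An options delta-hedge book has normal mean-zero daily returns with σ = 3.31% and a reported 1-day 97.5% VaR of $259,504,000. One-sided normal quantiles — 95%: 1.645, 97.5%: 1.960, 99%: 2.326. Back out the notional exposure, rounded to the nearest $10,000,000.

$4,000,000,000

VaR as a fraction of value: z·σ = 1.960 × 3.31% = 6.4876%.
Position = $259,504,000 / 0.064876 = $4,000,000,000.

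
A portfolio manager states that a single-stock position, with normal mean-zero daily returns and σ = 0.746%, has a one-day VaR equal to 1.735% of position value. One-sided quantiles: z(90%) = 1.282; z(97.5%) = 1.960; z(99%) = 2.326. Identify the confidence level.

99%

Implied z = VaR/σ = 1.735 / 0.746 = 2.326.
This matches z(99%) = 2.326.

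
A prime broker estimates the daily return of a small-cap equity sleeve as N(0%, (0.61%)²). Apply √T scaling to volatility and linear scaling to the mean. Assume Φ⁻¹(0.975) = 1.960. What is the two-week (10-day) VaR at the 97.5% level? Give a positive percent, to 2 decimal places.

3.78%

σ_{10d} = 0.61% × √10 = 1.929%.
VaR = 1.960 × 1.929% = 3.781%.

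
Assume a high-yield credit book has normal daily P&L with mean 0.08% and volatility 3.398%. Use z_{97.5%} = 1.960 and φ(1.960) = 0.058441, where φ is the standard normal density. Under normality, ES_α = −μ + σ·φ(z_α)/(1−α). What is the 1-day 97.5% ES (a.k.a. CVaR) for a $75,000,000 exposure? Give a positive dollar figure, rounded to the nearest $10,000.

Tail multiplier: φ(z)/(1−α) = 0.058441 / 0.025 = 2.338.
ES = −(0.08%) + 3.398% × 2.338 = 7.865%.
On $75,000,000: 0.07865 × $75,000,000 = $5,898,750.

$5,900,000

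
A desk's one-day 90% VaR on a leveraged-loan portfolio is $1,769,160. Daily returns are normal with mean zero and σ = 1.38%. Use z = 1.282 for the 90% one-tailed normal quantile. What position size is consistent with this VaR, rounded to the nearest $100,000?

$100,000,000

VaR as a fraction of value: z·σ = 1.282 × 1.38% = 1.76916%.
Position = $1,769,160 / 0.0176916 = $100,000,000.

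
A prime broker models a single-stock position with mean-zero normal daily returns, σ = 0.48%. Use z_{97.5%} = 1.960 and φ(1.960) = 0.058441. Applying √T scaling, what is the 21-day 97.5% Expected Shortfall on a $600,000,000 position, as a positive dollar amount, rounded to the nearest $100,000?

σ_{21d} = 0.48% × √21 = 2.200%.
ES multiplier = φ(z)/(1−α) = 0.058441/0.025 = 2.338.
ES = 2.200% × 2.338 = 5.144%; on $600,000,000: $30,864,000.

$30,900,000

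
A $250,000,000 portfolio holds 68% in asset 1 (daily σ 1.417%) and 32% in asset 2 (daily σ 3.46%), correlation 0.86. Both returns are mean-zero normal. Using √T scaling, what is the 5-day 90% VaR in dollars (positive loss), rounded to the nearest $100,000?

σ_p = √(0.68²·1.417² + 0.32²·3.46² + 2·0.86·0.68·0.32·1.417·3.46) = 1.997%.
σ_{5d} = 1.997% × √5 = 4.465%.
z(90%) = 1.282.
VaR = 1.282 × 4.465% = 5.724%; on $250,000,000 that is $14,310,000.

$14,300,000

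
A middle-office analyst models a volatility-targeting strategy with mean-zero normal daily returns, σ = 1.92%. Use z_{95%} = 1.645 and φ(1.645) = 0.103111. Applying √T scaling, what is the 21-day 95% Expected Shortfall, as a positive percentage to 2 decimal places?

σ_{21d} = 1.92% × √21 = 8.799%.
ES multiplier = φ(z)/(1−α) = 0.103111/0.05 = 2.062.
ES = 8.799% × 2.062 = 18.144%.

18.14%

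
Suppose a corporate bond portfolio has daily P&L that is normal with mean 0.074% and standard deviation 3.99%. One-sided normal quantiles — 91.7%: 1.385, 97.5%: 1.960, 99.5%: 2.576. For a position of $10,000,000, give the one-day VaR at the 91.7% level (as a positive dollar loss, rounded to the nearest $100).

$545,200

VaR = −μ + z·σ = −(0.074%) + 1.385 × 3.99% = 5.452%.
On $10,000,000: 0.05452 × $10,000,000 = $545,200.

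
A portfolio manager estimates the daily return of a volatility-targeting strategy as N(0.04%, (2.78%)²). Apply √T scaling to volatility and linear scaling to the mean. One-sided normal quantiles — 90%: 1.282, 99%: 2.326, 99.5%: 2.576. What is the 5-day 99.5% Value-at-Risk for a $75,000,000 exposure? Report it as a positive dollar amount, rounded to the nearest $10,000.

σ_{5d} = 2.78% × √5 = 6.216%; μ_{5d} = 5 × 0.04% = 0.200%.
VaR = −(0.200%) + 2.576 × 6.216% = 15.812%.
On $75,000,000: 0.15812 × $75,000,000 = $11,859,000.

$11,860,000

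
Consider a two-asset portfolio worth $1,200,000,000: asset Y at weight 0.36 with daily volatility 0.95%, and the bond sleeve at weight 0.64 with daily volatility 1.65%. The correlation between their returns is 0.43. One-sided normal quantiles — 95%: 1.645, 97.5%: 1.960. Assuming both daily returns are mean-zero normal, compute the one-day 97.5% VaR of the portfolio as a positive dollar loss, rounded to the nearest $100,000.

σ_p² = 0.36²·0.95² + 0.64²·1.65² + 2·0.43·0.36·0.64·0.95·1.65 = 1.5427 (%²).
σ_p = √1.5427 = 1.242%.
VaR = 1.960 × 1.242% = 2.434%; on $1,200,000,000 that is $29,208,000.

$29,200,000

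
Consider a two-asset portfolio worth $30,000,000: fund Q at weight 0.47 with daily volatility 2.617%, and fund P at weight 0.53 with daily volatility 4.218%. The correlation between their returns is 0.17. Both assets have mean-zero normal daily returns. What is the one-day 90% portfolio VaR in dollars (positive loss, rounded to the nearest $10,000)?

σ_p² = 0.47²·2.617² + 0.53²·4.218² + 2·0.17·0.47·0.53·2.617·4.218 = 7.4454 (%²).
σ_p = √7.4454 = 2.729%.
At 90%, z = 1.282.
VaR = 1.282 × 2.729% = 3.499%; on $30,000,000 that is $1,049,700.

$1,050,000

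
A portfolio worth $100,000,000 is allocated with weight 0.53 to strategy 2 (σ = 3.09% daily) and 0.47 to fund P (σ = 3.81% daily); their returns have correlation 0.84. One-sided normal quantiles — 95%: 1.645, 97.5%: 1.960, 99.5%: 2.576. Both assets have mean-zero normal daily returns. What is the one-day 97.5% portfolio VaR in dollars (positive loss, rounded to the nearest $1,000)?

σ_p² = 0.53²·3.09² + 0.47²·3.81² + 2·0.84·0.53·0.47·3.09·3.81 = 10.8155 (%²).
σ_p = √10.8155 = 3.289%.
VaR = 1.960 × 3.289% = 6.446%; on $100,000,000 that is $6,446,000.

$6,446,000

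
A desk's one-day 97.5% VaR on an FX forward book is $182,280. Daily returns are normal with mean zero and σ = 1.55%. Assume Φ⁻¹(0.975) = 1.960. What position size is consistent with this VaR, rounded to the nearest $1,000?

VaR as a fraction of value: z·σ = 1.960 × 1.55% = 3.038%.
Position = $182,280 / 0.03038 = $6,000,000.

$6,000,000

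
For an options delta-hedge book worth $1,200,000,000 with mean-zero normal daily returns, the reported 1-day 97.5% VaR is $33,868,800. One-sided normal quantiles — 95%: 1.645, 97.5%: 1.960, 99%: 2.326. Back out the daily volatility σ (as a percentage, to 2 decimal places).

VaR as a fraction: $33,868,800 / $1,200,000,000 = 2.822%.
σ = VaR / z = 2.822% / 1.960 = 1.440%.

1.44%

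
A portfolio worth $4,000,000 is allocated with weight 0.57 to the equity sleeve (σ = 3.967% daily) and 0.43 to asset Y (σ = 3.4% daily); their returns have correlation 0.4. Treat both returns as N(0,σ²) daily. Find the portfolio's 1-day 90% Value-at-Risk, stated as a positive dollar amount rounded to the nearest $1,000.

$161,000

σ_p² = 0.57²·3.967² + 0.43²·3.4² + 2·0.4·0.57·0.43·3.967·3.4 = 9.8951 (%²).
σ_p = √9.8951 = 3.146%.
At 90%, z = 1.282.
VaR = 1.282 × 3.146% = 4.033%; on $4,000,000 that is $161,320.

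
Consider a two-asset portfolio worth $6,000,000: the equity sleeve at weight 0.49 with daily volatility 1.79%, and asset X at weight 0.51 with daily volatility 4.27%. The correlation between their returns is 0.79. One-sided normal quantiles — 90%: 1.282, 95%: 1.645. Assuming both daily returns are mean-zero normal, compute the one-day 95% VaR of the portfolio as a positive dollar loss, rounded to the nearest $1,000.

σ_p² = 0.49²·1.79² + 0.51²·4.27² + 2·0.79·0.49·0.51·1.79·4.27 = 8.5296 (%²).
σ_p = √8.5296 = 2.921%.
VaR = 1.645 × 2.921% = 4.805%; on $6,000,000 that is $288,300.

$288,000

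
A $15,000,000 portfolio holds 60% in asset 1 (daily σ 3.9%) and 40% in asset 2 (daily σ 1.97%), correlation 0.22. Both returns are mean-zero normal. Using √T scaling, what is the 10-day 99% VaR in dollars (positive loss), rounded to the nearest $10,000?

σ_p = √(0.6²·3.9² + 0.4²·1.97² + 2·0.22·0.6·0.4·3.9·1.97) = 2.628%.
σ_{10d} = 2.628% × √10 = 8.310%.
z(99%) = 2.326.
VaR = 2.326 × 8.310% = 19.329%; on $15,000,000 that is $2,899,350.

$2,900,000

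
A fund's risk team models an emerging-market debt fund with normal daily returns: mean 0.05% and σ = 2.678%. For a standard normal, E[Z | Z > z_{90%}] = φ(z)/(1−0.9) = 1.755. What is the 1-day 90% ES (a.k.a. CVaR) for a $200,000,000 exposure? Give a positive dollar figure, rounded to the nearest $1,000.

ES = −(0.05%) + 2.678% × 1.755 = 4.650%.
On $200,000,000: 0.04650 × $200,000,000 = $9,300,000.

$9,300,000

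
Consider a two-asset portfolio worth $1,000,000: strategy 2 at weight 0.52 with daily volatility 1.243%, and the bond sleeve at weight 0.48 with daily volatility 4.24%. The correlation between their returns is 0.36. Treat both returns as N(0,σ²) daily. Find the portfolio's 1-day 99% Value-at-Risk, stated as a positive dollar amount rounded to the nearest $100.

σ_p² = 0.52²·1.243² + 0.48²·4.24² + 2·0.36·0.52·0.48·1.243·4.24 = 5.5070 (%²).
σ_p = √5.5070 = 2.347%.
At 99%, z = 2.326.
VaR = 2.326 × 2.347% = 5.459%; on $1,000,000 that is $54,590.

$54,600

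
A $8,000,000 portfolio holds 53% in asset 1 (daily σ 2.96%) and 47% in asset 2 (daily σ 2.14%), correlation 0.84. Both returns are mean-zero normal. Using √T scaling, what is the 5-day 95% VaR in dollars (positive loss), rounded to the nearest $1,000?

$728,000

σ_p = √(0.53²·2.96² + 0.47²·2.14² + 2·0.84·0.53·0.47·2.96·2.14) = 2.475%.
σ_{5d} = 2.475% × √5 = 5.534%.
z(95%) = 1.645.
VaR = 1.645 × 5.534% = 9.103%; on $8,000,000 that is $728,240.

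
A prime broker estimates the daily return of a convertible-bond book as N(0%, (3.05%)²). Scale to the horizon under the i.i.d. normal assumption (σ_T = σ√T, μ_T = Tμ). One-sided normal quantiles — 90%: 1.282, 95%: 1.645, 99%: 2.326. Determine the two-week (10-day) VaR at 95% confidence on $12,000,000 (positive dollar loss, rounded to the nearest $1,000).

$1,904,000

σ_{10d} = 3.05% × √10 = 9.645%.
VaR = 1.645 × 9.645% = 15.866%.
On $12,000,000: 0.15866 × $12,000,000 = $1,903,920.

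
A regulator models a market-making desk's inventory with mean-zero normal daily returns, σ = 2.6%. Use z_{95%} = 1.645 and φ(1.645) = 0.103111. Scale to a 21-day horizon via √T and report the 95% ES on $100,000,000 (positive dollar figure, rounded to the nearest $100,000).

$24,600,000

σ_{21d} = 2.6% × √21 = 11.915%.
ES multiplier = φ(z)/(1−α) = 0.103111/0.05 = 2.062.
ES = 11.915% × 2.062 = 24.569%; on $100,000,000: $24,569,000.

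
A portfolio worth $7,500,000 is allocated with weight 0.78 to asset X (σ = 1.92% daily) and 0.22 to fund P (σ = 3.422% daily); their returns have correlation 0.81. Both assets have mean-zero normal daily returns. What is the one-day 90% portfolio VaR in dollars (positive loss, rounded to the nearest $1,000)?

σ_p² = 0.78²·1.92² + 0.22²·3.422² + 2·0.81·0.78·0.22·1.92·3.422 = 4.6360 (%²).
σ_p = √4.6360 = 2.153%.
At 90%, z = 1.282.
VaR = 1.282 × 2.153% = 2.760%; on $7,500,000 that is $207,000.

$207,000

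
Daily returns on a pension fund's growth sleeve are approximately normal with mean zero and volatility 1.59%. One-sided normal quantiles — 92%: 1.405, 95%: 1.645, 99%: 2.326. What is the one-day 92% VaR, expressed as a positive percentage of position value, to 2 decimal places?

VaR = z·σ = 1.405 × 1.59% = 2.234%.

2.23%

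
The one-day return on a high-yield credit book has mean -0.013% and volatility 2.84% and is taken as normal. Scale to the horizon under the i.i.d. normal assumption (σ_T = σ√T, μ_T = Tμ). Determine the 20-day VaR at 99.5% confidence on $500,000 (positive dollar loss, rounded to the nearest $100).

$164,900

At 99.5%, z = 2.576.
σ_{20d} = 2.84% × √20 = 12.701%; μ_{20d} = 20 × -0.013% = -0.260%.
VaR = −(-0.260%) + 2.576 × 12.701% = 32.978%.
On $500,000: 0.32978 × $500,000 = $164,890.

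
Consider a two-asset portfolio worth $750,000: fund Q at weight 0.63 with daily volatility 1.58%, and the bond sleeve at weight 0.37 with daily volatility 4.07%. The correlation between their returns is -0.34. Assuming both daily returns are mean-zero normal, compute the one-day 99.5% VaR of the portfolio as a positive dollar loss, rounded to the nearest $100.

$28,900

σ_p² = 0.63²·1.58² + 0.37²·4.07² + 2·-0.34·0.63·0.37·1.58·4.07 = 2.2393 (%²).
σ_p = √2.2393 = 1.496%.
At 99.5%, z = 2.576.
VaR = 2.576 × 1.496% = 3.854%; on $750,000 that is $28,905.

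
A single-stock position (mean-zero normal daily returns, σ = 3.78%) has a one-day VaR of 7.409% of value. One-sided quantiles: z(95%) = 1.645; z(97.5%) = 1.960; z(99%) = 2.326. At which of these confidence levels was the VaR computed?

Implied z = VaR/σ = 7.409 / 3.78 = 1.960.
This matches z(97.5%) = 1.960.

97.5%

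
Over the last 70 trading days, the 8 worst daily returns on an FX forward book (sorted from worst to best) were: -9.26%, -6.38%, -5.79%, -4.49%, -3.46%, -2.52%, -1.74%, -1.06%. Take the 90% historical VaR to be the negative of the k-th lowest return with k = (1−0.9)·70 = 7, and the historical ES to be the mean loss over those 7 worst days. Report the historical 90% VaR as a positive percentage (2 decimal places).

k = 7; the 7th lowest return is -1.74%, so VaR = 1.74%.

1.74%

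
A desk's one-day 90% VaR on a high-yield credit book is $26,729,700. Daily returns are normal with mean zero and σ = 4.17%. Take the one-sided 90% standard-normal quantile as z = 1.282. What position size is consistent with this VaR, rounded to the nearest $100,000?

$500,000,000

VaR as a fraction of value: z·σ = 1.282 × 4.17% = 5.34594%.
Position = $26,729,700 / 0.0534594 = $500,000,000.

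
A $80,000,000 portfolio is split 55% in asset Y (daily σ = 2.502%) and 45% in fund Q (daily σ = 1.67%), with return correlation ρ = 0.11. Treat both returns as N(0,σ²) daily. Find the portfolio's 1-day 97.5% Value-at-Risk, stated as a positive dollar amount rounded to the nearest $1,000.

σ_p² = 0.55²·2.502² + 0.45²·1.67² + 2·0.11·0.55·0.45·2.502·1.67 = 2.6859 (%²).
σ_p = √2.6859 = 1.639%.
At 97.5%, z = 1.960.
VaR = 1.960 × 1.639% = 3.212%; on $80,000,000 that is $2,569,600.

$2,570,000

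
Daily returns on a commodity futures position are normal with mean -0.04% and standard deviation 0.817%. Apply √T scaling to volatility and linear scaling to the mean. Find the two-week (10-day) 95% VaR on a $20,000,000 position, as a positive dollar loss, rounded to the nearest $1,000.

$930,000

At 95%, z = 1.645.
σ_{10d} = 0.817% × √10 = 2.584%; μ_{10d} = 10 × -0.04% = -0.400%.
VaR = −(-0.400%) + 1.645 × 2.584% = 4.651%.
On $20,000,000: 0.04651 × $20,000,000 = $930,200.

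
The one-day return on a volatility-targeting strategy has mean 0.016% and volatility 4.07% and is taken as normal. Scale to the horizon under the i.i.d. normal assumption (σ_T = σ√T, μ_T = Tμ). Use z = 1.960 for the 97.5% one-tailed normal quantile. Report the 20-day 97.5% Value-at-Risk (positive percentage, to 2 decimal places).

σ_{20d} = 4.07% × √20 = 18.202%; μ_{20d} = 20 × 0.016% = 0.320%.
VaR = −(0.320%) + 1.960 × 18.202% = 35.356%.

35.36%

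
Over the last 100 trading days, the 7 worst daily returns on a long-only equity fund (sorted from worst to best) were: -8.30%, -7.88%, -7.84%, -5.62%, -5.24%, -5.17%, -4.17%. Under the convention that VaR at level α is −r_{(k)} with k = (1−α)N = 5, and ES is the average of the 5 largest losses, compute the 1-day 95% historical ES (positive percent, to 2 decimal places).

The 5 worst returns sum to -34.88%.
ES = −(-34.88%) / 5 = 6.976% ≈ 6.98%.

6.98%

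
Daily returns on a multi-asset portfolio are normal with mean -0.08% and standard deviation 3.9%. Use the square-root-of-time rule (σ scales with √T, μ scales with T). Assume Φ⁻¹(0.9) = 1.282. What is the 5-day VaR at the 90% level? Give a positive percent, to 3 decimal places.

σ_{5d} = 3.9% × √5 = 8.721%; μ_{5d} = 5 × -0.08% = -0.400%.
VaR = −(-0.400%) + 1.282 × 8.721% = 11.580%.

11.580%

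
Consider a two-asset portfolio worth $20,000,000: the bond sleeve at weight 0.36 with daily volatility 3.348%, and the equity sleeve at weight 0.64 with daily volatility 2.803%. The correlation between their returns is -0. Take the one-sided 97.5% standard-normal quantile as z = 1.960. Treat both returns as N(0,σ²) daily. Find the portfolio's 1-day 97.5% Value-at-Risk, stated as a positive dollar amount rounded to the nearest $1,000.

$847,000

σ_p² = 0.36²·3.348² + 0.64²·2.803² + 2·-0·0.36·0.64·3.348·2.803 = 4.6708 (%²).
σ_p = √4.6708 = 2.161%.
VaR = 1.960 × 2.161% = 4.236%; on $20,000,000 that is $847,200.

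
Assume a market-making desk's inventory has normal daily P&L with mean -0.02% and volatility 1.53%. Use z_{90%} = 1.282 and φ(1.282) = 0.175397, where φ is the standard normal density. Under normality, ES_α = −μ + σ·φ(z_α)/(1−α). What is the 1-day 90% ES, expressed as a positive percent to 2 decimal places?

2.70%

Tail multiplier: φ(z)/(1−α) = 0.175397 / 0.1 = 1.754.
ES = −(-0.02%) + 1.53% × 1.754 = 2.704%.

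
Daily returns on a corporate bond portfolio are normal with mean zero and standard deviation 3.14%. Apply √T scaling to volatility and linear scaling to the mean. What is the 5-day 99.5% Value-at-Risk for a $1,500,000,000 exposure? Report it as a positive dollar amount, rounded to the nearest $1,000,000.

At 99.5%, z = 2.576.
σ_{5d} = 3.14% × √5 = 7.021%.
VaR = 2.576 × 7.021% = 18.086%.
On $1,500,000,000: 0.18086 × $1,500,000,000 = $271,290,000.

$271,000,000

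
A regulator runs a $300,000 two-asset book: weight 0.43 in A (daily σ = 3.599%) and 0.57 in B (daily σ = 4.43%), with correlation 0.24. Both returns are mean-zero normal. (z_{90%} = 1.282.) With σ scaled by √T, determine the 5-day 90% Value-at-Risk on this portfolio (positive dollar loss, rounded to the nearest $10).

σ_p = √(0.43²·3.599² + 0.57²·4.43² + 2·0.24·0.43·0.57·3.599·4.43) = 3.263%.
σ_{5d} = 3.263% × √5 = 7.296%.
VaR = 1.282 × 7.296% = 9.353%; on $300,000 that is $28,059.

$28,060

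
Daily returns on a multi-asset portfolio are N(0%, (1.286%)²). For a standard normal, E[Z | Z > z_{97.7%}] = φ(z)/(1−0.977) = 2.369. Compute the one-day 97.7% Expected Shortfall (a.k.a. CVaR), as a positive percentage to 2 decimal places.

3.05%

ES = 1.286% × 2.369 = 3.047%.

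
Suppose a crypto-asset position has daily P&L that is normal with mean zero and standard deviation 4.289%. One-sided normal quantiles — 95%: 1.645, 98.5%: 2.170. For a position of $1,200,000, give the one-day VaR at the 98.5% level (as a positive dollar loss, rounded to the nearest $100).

$111,700

VaR = z·σ = 2.170 × 4.289% = 9.307%.
On $1,200,000: 0.09307 × $1,200,000 = $111,684.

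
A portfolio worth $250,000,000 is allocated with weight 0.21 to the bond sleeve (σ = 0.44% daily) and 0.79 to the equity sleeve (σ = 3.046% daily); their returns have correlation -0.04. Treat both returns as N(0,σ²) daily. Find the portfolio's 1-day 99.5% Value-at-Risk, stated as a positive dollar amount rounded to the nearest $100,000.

$15,500,000

σ_p² = 0.21²·0.44² + 0.79²·3.046² + 2·-0.04·0.21·0.79·0.44·3.046 = 5.7812 (%²).
σ_p = √5.7812 = 2.404%.
At 99.5%, z = 2.576.
VaR = 2.576 × 2.404% = 6.193%; on $250,000,000 that is $15,482,500.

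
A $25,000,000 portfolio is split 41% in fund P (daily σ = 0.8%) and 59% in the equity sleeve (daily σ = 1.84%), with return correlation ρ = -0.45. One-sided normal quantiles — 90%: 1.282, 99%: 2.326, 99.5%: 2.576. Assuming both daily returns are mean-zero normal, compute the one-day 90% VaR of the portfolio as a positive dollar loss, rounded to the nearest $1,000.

σ_p² = 0.41²·0.8² + 0.59²·1.84² + 2·-0.45·0.41·0.59·0.8·1.84 = 0.9656 (%²).
σ_p = √0.9656 = 0.983%.
VaR = 1.282 × 0.983% = 1.260%; on $25,000,000 that is $315,000.

$315,000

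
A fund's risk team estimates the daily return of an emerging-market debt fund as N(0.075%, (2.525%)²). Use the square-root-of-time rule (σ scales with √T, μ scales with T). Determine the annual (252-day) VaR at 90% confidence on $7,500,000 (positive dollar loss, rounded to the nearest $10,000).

$2,440,000

At 90%, z = 1.282.
σ_{252d} = 2.525% × √252 = 40.083%; μ_{252d} = 252 × 0.075% = 18.900%.
VaR = −(18.900%) + 1.282 × 40.083% = 32.486%.
On $7,500,000: 0.32486 × $7,500,000 = $2,436,450.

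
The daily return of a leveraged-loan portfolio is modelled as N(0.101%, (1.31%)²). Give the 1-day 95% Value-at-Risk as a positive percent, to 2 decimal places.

At 95% one-sided, z = 1.645.
VaR = −μ + z·σ = −(0.101%) + 1.645 × 1.31% = 2.054%.

2.05%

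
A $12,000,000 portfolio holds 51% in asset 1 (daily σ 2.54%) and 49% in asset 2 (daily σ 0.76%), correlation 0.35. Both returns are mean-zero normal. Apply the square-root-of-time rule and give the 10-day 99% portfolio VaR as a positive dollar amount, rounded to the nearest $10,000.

$1,300,000

σ_p = √(0.51²·2.54² + 0.49²·0.76² + 2·0.35·0.51·0.49·2.54·0.76) = 1.468%.
σ_{10d} = 1.468% × √10 = 4.642%.
z(99%) = 2.326.
VaR = 2.326 × 4.642% = 10.797%; on $12,000,000 that is $1,295,640.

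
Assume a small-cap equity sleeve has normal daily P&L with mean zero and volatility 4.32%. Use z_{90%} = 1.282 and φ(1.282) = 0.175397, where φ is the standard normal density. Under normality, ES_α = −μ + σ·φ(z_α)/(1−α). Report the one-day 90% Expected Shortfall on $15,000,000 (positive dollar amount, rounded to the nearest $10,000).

$1,140,000

Tail multiplier: φ(z)/(1−α) = 0.175397 / 0.1 = 1.754.
ES = 4.32% × 1.754 = 7.577%.
On $15,000,000: 0.07577 × $15,000,000 = $1,136,550.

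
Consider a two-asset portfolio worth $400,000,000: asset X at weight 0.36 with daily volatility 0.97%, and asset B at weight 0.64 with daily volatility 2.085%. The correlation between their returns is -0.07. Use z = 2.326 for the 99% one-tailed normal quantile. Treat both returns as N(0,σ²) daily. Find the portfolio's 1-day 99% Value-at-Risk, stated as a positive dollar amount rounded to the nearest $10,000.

σ_p² = 0.36²·0.97² + 0.64²·2.085² + 2·-0.07·0.36·0.64·0.97·2.085 = 1.8373 (%²).
σ_p = √1.8373 = 1.355%.
VaR = 2.326 × 1.355% = 3.152%; on $400,000,000 that is $12,608,000.

$12,610,000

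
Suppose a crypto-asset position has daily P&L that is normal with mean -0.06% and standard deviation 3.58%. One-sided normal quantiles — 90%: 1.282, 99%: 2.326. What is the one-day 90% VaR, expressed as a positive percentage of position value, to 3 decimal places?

VaR = −μ + z·σ = −(-0.06%) + 1.282 × 3.58% = 4.650%.

4.650%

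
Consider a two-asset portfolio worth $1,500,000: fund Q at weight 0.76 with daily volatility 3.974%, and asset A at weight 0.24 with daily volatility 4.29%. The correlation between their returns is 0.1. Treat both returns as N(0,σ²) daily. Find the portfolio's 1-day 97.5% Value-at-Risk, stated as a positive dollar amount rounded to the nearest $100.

$96,600

σ_p² = 0.76²·3.974² + 0.24²·4.29² + 2·0.1·0.76·0.24·3.974·4.29 = 10.8039 (%²).
σ_p = √10.8039 = 3.287%.
At 97.5%, z = 1.960.
VaR = 1.960 × 3.287% = 6.443%; on $1,500,000 that is $96,645.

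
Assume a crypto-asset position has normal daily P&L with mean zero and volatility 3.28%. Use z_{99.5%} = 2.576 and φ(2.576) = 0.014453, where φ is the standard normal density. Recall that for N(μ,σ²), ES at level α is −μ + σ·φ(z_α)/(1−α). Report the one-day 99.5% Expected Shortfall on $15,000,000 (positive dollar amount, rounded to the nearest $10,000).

$1,420,000

Tail multiplier: φ(z)/(1−α) = 0.014453 / 0.005 = 2.891.
ES = 3.28% × 2.891 = 9.482%.
On $15,000,000: 0.09482 × $15,000,000 = $1,422,300.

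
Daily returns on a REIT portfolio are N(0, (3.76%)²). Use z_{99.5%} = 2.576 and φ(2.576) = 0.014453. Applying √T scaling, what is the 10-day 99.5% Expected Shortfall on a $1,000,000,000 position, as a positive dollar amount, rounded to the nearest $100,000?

σ_{10d} = 3.76% × √10 = 11.890%.
ES multiplier = φ(z)/(1−α) = 0.014453/0.005 = 2.891.
ES = 11.890% × 2.891 = 34.374%; on $1,000,000,000: $343,740,000.

$343,700,000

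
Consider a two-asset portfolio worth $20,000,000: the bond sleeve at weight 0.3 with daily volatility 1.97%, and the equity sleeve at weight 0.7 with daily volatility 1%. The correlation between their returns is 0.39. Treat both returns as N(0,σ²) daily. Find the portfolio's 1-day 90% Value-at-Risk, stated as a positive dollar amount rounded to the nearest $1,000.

σ_p² = 0.3²·1.97² + 0.7²·1² + 2·0.39·0.3·0.7·1.97·1 = 1.1620 (%²).
σ_p = √1.1620 = 1.078%.
At 90%, z = 1.282.
VaR = 1.282 × 1.078% = 1.382%; on $20,000,000 that is $276,400.

$276,000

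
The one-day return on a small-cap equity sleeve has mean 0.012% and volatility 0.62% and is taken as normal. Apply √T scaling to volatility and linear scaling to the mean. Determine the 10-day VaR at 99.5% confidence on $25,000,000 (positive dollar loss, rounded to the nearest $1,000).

At 99.5%, z = 2.576.
σ_{10d} = 0.62% × √10 = 1.961%; μ_{10d} = 10 × 0.012% = 0.120%.
VaR = −(0.120%) + 2.576 × 1.961% = 4.932%.
On $25,000,000: 0.04932 × $25,000,000 = $1,233,000.

$1,233,000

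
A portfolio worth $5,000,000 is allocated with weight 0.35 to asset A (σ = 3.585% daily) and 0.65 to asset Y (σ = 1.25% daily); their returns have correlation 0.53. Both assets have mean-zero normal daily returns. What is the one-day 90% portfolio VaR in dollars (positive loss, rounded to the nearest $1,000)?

$117,000

σ_p² = 0.35²·3.585² + 0.65²·1.25² + 2·0.53·0.35·0.65·3.585·1.25 = 3.3152 (%²).
σ_p = √3.3152 = 1.821%.
At 90%, z = 1.282.
VaR = 1.282 × 1.821% = 2.335%; on $5,000,000 that is $116,750.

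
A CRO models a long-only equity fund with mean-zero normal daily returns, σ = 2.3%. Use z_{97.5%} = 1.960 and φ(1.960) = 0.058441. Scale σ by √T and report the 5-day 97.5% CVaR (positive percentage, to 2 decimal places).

12.02%

σ_{5d} = 2.3% × √5 = 5.143%.
ES multiplier = φ(z)/(1−α) = 0.058441/0.025 = 2.338.
ES = 5.143% × 2.338 = 12.024%.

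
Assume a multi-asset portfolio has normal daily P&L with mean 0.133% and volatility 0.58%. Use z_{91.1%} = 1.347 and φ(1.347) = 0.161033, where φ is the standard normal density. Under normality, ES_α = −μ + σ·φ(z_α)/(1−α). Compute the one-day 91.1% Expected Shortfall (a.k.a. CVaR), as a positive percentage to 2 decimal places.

0.92%

Tail multiplier: φ(z)/(1−α) = 0.161033 / 0.089 = 1.809.
ES = −(0.133%) + 0.58% × 1.809 = 0.916%.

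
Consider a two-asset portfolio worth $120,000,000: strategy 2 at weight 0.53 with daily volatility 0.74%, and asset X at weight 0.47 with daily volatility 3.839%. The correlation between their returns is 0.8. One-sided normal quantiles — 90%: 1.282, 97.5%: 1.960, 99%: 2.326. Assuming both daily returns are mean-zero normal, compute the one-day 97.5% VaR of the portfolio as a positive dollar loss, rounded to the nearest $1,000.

σ_p² = 0.53²·0.74² + 0.47²·3.839² + 2·0.8·0.53·0.47·0.74·3.839 = 4.5417 (%²).
σ_p = √4.5417 = 2.131%.
VaR = 1.960 × 2.131% = 4.177%; on $120,000,000 that is $5,012,400.

$5,012,000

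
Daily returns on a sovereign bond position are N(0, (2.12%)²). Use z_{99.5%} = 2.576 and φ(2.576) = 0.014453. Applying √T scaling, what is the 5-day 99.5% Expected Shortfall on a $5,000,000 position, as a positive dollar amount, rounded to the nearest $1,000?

σ_{5d} = 2.12% × √5 = 4.740%.
ES multiplier = φ(z)/(1−α) = 0.014453/0.005 = 2.891.
ES = 4.740% × 2.891 = 13.703%; on $5,000,000: $685,150.

$685,000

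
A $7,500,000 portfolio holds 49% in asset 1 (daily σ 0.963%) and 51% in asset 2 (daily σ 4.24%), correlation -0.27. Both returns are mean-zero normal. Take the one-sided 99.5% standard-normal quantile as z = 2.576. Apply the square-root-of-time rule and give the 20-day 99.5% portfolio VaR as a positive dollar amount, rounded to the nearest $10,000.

$1,800,000

σ_p = √(0.49²·0.963² + 0.51²·4.24² + 2·-0.27·0.49·0.51·0.963·4.24) = 2.085%.
σ_{20d} = 2.085% × √20 = 9.324%.
VaR = 2.576 × 9.324% = 24.019%; on $7,500,000 that is $1,801,425.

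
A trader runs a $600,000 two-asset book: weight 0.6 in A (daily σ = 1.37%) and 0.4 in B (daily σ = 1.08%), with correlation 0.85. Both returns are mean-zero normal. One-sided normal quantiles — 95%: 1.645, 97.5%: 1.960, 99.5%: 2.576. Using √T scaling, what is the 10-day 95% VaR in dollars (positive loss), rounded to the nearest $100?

$37,800

σ_p = √(0.6²·1.37² + 0.4²·1.08² + 2·0.85·0.6·0.4·1.37·1.08) = 1.211%.
σ_{10d} = 1.211% × √10 = 3.830%.
VaR = 1.645 × 3.830% = 6.300%; on $600,000 that is $37,800.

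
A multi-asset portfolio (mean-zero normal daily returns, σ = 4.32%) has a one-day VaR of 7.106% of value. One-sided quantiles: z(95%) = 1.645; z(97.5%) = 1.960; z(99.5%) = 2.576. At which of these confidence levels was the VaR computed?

95%

Implied z = VaR/σ = 7.106 / 4.32 = 1.645.
This matches z(95%) = 1.645.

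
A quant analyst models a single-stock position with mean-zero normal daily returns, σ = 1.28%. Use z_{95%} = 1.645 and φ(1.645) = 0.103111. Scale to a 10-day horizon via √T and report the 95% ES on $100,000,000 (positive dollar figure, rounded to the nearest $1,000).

$8,347,000

σ_{10d} = 1.28% × √10 = 4.048%.
ES multiplier = φ(z)/(1−α) = 0.103111/0.05 = 2.062.
ES = 4.048% × 2.062 = 8.347%; on $100,000,000: $8,347,000.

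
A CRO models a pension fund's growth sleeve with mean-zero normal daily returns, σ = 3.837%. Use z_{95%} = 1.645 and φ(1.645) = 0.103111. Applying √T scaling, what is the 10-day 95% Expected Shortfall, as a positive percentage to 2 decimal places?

25.02%

σ_{10d} = 3.837% × √10 = 12.134%.
ES multiplier = φ(z)/(1−α) = 0.103111/0.05 = 2.062.
ES = 12.134% × 2.062 = 25.020%.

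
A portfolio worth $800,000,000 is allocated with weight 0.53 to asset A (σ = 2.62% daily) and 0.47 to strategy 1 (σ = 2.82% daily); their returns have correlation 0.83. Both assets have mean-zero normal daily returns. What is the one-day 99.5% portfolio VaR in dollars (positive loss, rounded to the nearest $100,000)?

σ_p² = 0.53²·2.62² + 0.47²·2.82² + 2·0.83·0.53·0.47·2.62·2.82 = 6.7400 (%²).
σ_p = √6.7400 = 2.596%.
At 99.5%, z = 2.576.
VaR = 2.576 × 2.596% = 6.687%; on $800,000,000 that is $53,496,000.

$53,500,000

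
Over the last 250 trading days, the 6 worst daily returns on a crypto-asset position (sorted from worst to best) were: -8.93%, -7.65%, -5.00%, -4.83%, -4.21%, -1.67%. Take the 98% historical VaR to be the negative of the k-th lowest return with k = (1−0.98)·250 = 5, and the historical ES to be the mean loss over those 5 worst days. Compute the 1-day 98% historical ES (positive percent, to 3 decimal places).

The 5 worst returns sum to -30.62%.
ES = −(-30.62%) / 5 = 6.124%.

6.124%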